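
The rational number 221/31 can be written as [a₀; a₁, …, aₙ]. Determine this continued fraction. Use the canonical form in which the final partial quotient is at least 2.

221 = 7·31 + 4, so a_0 = 7
31 = 7·4 + 3, so a_1 = 7
4 = 1·3 + 1, so a_2 = 1
3 = 3·1 + 0, so a_3 = 3

[7; 7, 1, 3]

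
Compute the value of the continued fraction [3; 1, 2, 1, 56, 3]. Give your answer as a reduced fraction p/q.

Start with 3.
56 + 1/(3/1) = 56 + 1/3 = 169/3
1 + 1/(169/3) = 1 + 3/169 = 172/169
2 + 1/(172/169) = 2 + 169/172 = 513/172
1 + 1/(513/172) = 1 + 172/513 = 685/513
3 + 1/(685/513) = 3 + 513/685 = 2568/685

2568/685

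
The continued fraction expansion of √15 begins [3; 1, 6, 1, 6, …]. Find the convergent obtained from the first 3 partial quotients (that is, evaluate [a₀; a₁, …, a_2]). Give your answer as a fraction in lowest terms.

a_0 = 3: 3/1
a_1 = 1: 4/1
a_2 = 6: 27/7

27/7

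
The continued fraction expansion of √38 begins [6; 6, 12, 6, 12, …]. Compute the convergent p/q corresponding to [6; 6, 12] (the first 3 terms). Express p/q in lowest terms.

a_0 = 6: 6/1
a_1 = 6: 37/6
a_2 = 12: 450/73

450/73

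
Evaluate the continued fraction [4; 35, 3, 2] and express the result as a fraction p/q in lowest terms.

a_0 = 4: 4/1
a_1 = 35: 141/35
a_2 = 3: 427/106
a_3 = 2: 995/247

995/247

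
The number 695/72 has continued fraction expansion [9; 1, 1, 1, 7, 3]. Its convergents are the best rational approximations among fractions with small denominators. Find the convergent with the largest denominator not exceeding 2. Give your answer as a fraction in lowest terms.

19/2

List convergents until the denominator exceeds the bound:
a_0 = 9: 9/1  (≤ bound)
a_1 = 1: 10/1  (≤ bound)
a_2 = 1: 19/2  (≤ bound)
a_3 = 1: 29/3  (> 2, stop)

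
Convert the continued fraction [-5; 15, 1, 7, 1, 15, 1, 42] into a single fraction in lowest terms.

-511983/103702

a_0 = -5: -5/1
a_1 = 15: -74/15
a_2 = 1: -79/16
a_3 = 7: -627/127
a_4 = 1: -706/143
a_5 = 15: -11217/2272
a_6 = 1: -11923/2415
a_7 = 42: -511983/103702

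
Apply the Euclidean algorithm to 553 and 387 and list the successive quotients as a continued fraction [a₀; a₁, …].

[1; 2, 3, 55]

553 ÷ 387 → quotient 1, remainder 166
387 ÷ 166 → quotient 2, remainder 55
166 ÷ 55 → quotient 3, remainder 1
55 ÷ 1 → quotient 55, remainder 0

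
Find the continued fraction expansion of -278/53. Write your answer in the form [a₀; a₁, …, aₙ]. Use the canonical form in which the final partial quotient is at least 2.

⌊-278/53⌋ = -6, remainder 40
⌊53/40⌋ = 1, remainder 13
⌊40/13⌋ = 3, remainder 1
⌊13/1⌋ = 13, remainder 0

[-6; 1, 3, 13]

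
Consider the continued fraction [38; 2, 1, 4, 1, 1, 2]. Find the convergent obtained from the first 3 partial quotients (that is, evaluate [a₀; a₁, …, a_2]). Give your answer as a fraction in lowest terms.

115/3

Start with 1.
2 + 1/(1/1) = 2 + 1/1 = 3/1
38 + 1/(3/1) = 38 + 1/3 = 115/3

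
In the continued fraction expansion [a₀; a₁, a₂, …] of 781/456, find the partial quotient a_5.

1

Apply division with remainder until the remainder is 0:
781 = 1·456 + 325, so a_0 = 1
456 = 1·325 + 131, so a_1 = 1
325 = 2·131 + 63, so a_2 = 2
131 = 2·63 + 5, so a_3 = 2
63 = 12·5 + 3, so a_4 = 12
5 = 1·3 + 2, so a_5 = 1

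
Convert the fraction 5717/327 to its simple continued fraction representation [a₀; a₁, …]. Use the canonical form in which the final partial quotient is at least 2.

5717 ÷ 327 → quotient 17, remainder 158
327 ÷ 158 → quotient 2, remainder 11
158 ÷ 11 → quotient 14, remainder 4
11 ÷ 4 → quotient 2, remainder 3
4 ÷ 3 → quotient 1, remainder 1
3 ÷ 1 → quotient 3, remainder 0

[17; 2, 14, 2, 1, 3]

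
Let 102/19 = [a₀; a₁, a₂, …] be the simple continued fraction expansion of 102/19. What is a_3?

2

⌊102/19⌋ = 5, remainder 7
⌊19/7⌋ = 2, remainder 5
⌊7/5⌋ = 1, remainder 2
⌊5/2⌋ = 2, remainder 1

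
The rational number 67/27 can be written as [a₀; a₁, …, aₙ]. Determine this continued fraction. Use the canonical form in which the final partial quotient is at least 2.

Repeatedly divide and take the remainder:
67 ÷ 27 → quotient 2, remainder 13
27 ÷ 13 → quotient 2, remainder 1
13 ÷ 1 → quotient 13, remainder 0

[2; 2, 13]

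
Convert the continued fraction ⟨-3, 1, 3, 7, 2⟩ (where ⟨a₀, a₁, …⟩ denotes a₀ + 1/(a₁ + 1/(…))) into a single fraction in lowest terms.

Use the convergent recurrence hₖ = aₖ·hₖ₋₁ + hₖ₋₂ (and likewise for the denominators kₖ):
a_0 = -3: -3/1
a_1 = 1: -2/1
a_2 = 3: -9/4
a_3 = 7: -65/29
a_4 = 2: -139/62

-139/62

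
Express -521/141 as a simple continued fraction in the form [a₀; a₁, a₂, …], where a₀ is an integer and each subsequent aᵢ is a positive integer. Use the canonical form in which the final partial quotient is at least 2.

Repeatedly divide and take the remainder:
-521 ÷ 141 → quotient -4, remainder 43
141 ÷ 43 → quotient 3, remainder 12
43 ÷ 12 → quotient 3, remainder 7
12 ÷ 7 → quotient 1, remainder 5
7 ÷ 5 → quotient 1, remainder 2
5 ÷ 2 → quotient 2, remainder 1
2 ÷ 1 → quotient 2, remainder 0

[-4; 3, 3, 1, 1, 2, 2]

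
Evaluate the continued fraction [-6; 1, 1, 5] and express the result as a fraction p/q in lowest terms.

Start with 5.
1 + 1/(5/1) = 1 + 1/5 = 6/5
1 + 1/(6/5) = 1 + 5/6 = 11/6
-6 + 1/(11/6) = -6 + 6/11 = -60/11

-60/11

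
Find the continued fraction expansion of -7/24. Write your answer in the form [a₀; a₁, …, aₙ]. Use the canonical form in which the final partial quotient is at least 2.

-7 ÷ 24 → quotient -1, remainder 17
24 ÷ 17 → quotient 1, remainder 7
17 ÷ 7 → quotient 2, remainder 3
7 ÷ 3 → quotient 2, remainder 1
3 ÷ 1 → quotient 3, remainder 0

[-1; 1, 2, 2, 3]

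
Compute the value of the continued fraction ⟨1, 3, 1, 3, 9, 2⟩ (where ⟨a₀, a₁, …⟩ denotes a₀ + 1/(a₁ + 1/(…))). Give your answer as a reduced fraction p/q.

Compute successive convergents:
a_0 = 1: 1/1
a_1 = 3: 4/3
a_2 = 1: 5/4
a_3 = 3: 19/15
a_4 = 9: 176/139
a_5 = 2: 371/293

371/293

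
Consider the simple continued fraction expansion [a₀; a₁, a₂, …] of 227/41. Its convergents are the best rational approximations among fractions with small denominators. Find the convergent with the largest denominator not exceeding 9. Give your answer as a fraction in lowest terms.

a_0 = 5: 5/1  (≤ bound)
a_1 = 1: 6/1  (≤ bound)
a_2 = 1: 11/2  (≤ bound)
a_3 = 6: 72/13  (> 9, stop)

11/2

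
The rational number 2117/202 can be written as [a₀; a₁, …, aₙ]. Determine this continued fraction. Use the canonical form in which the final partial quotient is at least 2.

⌊2117/202⌋ = 10, remainder 97
⌊202/97⌋ = 2, remainder 8
⌊97/8⌋ = 12, remainder 1
⌊8/1⌋ = 8, remainder 0

[10; 2, 12, 8]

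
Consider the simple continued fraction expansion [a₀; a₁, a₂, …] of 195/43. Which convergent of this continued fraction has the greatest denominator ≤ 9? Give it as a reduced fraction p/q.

List convergents until the denominator exceeds the bound:
a_0 = 4: 4/1  (≤ bound)
a_1 = 1: 5/1  (≤ bound)
a_2 = 1: 9/2  (≤ bound)
a_3 = 6: 59/13  (> 9, stop)

9/2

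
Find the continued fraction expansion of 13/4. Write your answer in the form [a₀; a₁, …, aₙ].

Run the Euclidean algorithm, recording each quotient:
13 = 3·4 + 1, so a_0 = 3
4 = 4·1 + 0, so a_1 = 4

[3; 4]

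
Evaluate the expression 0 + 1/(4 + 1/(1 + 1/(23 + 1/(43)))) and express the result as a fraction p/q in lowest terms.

1033/5122

Work from the innermost term outward:
Start with 43.
23 + 1/(43/1) = 23 + 1/43 = 990/43
1 + 1/(990/43) = 1 + 43/990 = 1033/990
4 + 1/(1033/990) = 4 + 990/1033 = 5122/1033
0 + 1/(5122/1033) = 0 + 1033/5122 = 1033/5122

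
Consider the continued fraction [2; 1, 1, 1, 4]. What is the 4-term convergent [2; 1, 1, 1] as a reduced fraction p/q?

8/3

Collapse the nested fraction from the inside out:
Start with 1.
1 + 1/(1/1) = 1 + 1/1 = 2/1
1 + 1/(2/1) = 1 + 1/2 = 3/2
2 + 1/(3/2) = 2 + 2/3 = 8/3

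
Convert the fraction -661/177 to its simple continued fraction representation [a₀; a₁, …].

[-4; 3, 1, 3, 3, 1, 2]

Apply division with remainder until the remainder is 0:
-661 = -4·177 + 47, so a_0 = -4
177 = 3·47 + 36, so a_1 = 3
47 = 1·36 + 11, so a_2 = 1
36 = 3·11 + 3, so a_3 = 3
11 = 3·3 + 2, so a_4 = 3
3 = 1·2 + 1, so a_5 = 1
2 = 2·1 + 0, so a_6 = 2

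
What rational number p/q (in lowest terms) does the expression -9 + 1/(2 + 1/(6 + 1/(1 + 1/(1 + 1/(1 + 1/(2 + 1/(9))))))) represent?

Start with 9.
2 + 1/(9/1) = 2 + 1/9 = 19/9
1 + 1/(19/9) = 1 + 9/19 = 28/19
1 + 1/(28/19) = 1 + 19/28 = 47/28
1 + 1/(47/28) = 1 + 28/47 = 75/47
6 + 1/(75/47) = 6 + 47/75 = 497/75
2 + 1/(497/75) = 2 + 75/497 = 1069/497
-9 + 1/(1069/497) = -9 + 497/1069 = -9124/1069

-9124/1069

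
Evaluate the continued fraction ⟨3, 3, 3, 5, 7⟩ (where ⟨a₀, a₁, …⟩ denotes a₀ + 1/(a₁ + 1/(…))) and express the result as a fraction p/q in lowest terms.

1258/381

Work from the innermost term outward:
Start with 7.
5 + 1/(7/1) = 5 + 1/7 = 36/7
3 + 1/(36/7) = 3 + 7/36 = 115/36
3 + 1/(115/36) = 3 + 36/115 = 381/115
3 + 1/(381/115) = 3 + 115/381 = 1258/381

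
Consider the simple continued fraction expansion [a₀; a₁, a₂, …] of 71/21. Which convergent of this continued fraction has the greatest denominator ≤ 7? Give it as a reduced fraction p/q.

a_0 = 3: 3/1  (≤ bound)
a_1 = 2: 7/2  (≤ bound)
a_2 = 1: 10/3  (≤ bound)
a_3 = 1: 17/5  (≤ bound)
a_4 = 1: 27/8  (> 7, stop)

17/5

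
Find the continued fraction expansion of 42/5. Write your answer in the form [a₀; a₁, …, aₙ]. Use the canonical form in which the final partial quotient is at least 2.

⌊42/5⌋ = 8, remainder 2
⌊5/2⌋ = 2, remainder 1
⌊2/1⌋ = 2, remainder 0

[8; 2, 2]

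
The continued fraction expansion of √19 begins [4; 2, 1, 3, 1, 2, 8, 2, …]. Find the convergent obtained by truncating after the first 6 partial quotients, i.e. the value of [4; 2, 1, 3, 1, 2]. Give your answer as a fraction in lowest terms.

170/39

a_0 = 4: 4/1
a_1 = 2: 9/2
a_2 = 1: 13/3
a_3 = 3: 48/11
a_4 = 1: 61/14
a_5 = 2: 170/39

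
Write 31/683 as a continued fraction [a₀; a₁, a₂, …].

31 ÷ 683 → quotient 0, remainder 31
683 ÷ 31 → quotient 22, remainder 1
31 ÷ 1 → quotient 31, remainder 0

[0; 22, 31]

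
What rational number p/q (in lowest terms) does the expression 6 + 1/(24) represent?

145/24

a_0 = 6: 6/1
a_1 = 24: 145/24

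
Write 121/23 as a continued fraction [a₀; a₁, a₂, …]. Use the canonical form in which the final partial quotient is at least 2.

[5; 3, 1, 5]

⌊121/23⌋ = 5, remainder 6
⌊23/6⌋ = 3, remainder 5
⌊6/5⌋ = 1, remainder 1
⌊5/1⌋ = 5, remainder 0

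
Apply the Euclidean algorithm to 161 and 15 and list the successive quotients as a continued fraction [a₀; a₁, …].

⌊161/15⌋ = 10, remainder 11
⌊15/11⌋ = 1, remainder 4
⌊11/4⌋ = 2, remainder 3
⌊4/3⌋ = 1, remainder 1
⌊3/1⌋ = 3, remainder 0

[10; 1, 2, 1, 3]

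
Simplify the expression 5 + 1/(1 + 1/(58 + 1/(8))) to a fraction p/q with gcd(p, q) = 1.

a_0 = 5: 5/1
a_1 = 1: 6/1
a_2 = 58: 353/59
a_3 = 8: 2830/473

2830/473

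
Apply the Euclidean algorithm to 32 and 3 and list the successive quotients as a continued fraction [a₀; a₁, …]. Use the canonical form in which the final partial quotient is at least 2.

Apply division with remainder until the remainder is 0:
32 = 10·3 + 2, so a_0 = 10
3 = 1·2 + 1, so a_1 = 1
2 = 2·1 + 0, so a_2 = 2

[10; 1, 2]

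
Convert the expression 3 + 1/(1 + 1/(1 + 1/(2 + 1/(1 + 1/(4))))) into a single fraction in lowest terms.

118/33

Start with 4.
1 + 1/(4/1) = 1 + 1/4 = 5/4
2 + 1/(5/4) = 2 + 4/5 = 14/5
1 + 1/(14/5) = 1 + 5/14 = 19/14
1 + 1/(19/14) = 1 + 14/19 = 33/19
3 + 1/(33/19) = 3 + 19/33 = 118/33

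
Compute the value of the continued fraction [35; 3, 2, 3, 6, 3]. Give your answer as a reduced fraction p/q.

16834/477

Start with 3.
6 + 1/(3/1) = 6 + 1/3 = 19/3
3 + 1/(19/3) = 3 + 3/19 = 60/19
2 + 1/(60/19) = 2 + 19/60 = 139/60
3 + 1/(139/60) = 3 + 60/139 = 477/139
35 + 1/(477/139) = 35 + 139/477 = 16834/477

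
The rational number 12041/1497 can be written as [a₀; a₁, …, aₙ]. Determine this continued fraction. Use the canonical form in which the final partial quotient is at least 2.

[8; 23, 32, 2]

12041 = 8·1497 + 65, so a_0 = 8
1497 = 23·65 + 2, so a_1 = 23
65 = 32·2 + 1, so a_2 = 32
2 = 2·1 + 0, so a_3 = 2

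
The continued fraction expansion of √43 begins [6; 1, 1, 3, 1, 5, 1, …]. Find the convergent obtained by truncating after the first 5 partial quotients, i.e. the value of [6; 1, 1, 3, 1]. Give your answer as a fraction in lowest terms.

Starting at the tail and folding back:
Start with 1.
3 + 1/(1/1) = 3 + 1/1 = 4/1
1 + 1/(4/1) = 1 + 1/4 = 5/4
1 + 1/(5/4) = 1 + 4/5 = 9/5
6 + 1/(9/5) = 6 + 5/9 = 59/9

59/9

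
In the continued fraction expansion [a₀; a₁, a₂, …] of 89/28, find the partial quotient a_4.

2

Apply division with remainder until the remainder is 0:
89 = 3·28 + 5, so a_0 = 3
28 = 5·5 + 3, so a_1 = 5
5 = 1·3 + 2, so a_2 = 1
3 = 1·2 + 1, so a_3 = 1
2 = 2·1 + 0, so a_4 = 2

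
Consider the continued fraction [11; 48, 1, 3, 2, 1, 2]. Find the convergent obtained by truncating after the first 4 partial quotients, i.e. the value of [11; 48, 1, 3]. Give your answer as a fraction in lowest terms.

2149/195

Start with 3.
1 + 1/(3/1) = 1 + 1/3 = 4/3
48 + 1/(4/3) = 48 + 3/4 = 195/4
11 + 1/(195/4) = 11 + 4/195 = 2149/195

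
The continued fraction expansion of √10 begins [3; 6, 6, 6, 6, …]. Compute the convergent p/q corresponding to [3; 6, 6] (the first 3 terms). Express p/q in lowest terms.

117/37

Start with 6.
6 + 1/(6/1) = 6 + 1/6 = 37/6
3 + 1/(37/6) = 3 + 6/37 = 117/37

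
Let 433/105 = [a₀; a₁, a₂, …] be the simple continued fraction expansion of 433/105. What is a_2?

13

Apply division with remainder until the remainder is 0:
433 ÷ 105 → quotient 4, remainder 13
105 ÷ 13 → quotient 8, remainder 1
13 ÷ 1 → quotient 13, remainder 0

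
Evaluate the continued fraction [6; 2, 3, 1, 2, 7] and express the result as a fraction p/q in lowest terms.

a_0 = 6: 6/1
a_1 = 2: 13/2
a_2 = 3: 45/7
a_3 = 1: 58/9
a_4 = 2: 161/25
a_5 = 7: 1185/184

1185/184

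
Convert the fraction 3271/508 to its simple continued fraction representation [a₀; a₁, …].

⌊3271/508⌋ = 6, remainder 223
⌊508/223⌋ = 2, remainder 62
⌊223/62⌋ = 3, remainder 37
⌊62/37⌋ = 1, remainder 25
⌊37/25⌋ = 1, remainder 12
⌊25/12⌋ = 2, remainder 1
⌊12/1⌋ = 12, remainder 0

[6; 2, 3, 1, 1, 2, 12]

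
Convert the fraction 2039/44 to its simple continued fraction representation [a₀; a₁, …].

Run the Euclidean algorithm, recording each quotient:
2039 ÷ 44 → quotient 46, remainder 15
44 ÷ 15 → quotient 2, remainder 14
15 ÷ 14 → quotient 1, remainder 1
14 ÷ 1 → quotient 14, remainder 0

[46; 2, 1, 14]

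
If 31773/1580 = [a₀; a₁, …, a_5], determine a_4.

1

31773 = 20·1580 + 173, so a_0 = 20
1580 = 9·173 + 23, so a_1 = 9
173 = 7·23 + 12, so a_2 = 7
23 = 1·12 + 11, so a_3 = 1
12 = 1·11 + 1, so a_4 = 1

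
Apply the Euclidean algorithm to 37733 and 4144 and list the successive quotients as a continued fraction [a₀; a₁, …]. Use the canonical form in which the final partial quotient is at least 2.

Run the Euclidean algorithm, recording each quotient:
37733 ÷ 4144 → quotient 9, remainder 437
4144 ÷ 437 → quotient 9, remainder 211
437 ÷ 211 → quotient 2, remainder 15
211 ÷ 15 → quotient 14, remainder 1
15 ÷ 1 → quotient 15, remainder 0

[9; 9, 2, 14, 15]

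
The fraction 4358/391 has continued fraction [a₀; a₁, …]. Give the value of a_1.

4358 = 11·391 + 57, so a_0 = 11
391 = 6·57 + 49, so a_1 = 6

6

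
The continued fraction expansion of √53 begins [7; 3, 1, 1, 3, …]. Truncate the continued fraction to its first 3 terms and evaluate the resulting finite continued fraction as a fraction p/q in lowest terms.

29/4

Start with 1.
3 + 1/(1/1) = 3 + 1/1 = 4/1
7 + 1/(4/1) = 7 + 1/4 = 29/4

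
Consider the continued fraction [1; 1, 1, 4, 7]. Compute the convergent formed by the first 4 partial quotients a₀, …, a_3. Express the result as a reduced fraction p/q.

Start with 4.
1 + 1/(4/1) = 1 + 1/4 = 5/4
1 + 1/(5/4) = 1 + 4/5 = 9/5
1 + 1/(9/5) = 1 + 5/9 = 14/9

14/9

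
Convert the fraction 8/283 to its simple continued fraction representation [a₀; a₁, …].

⌊8/283⌋ = 0, remainder 8
⌊283/8⌋ = 35, remainder 3
⌊8/3⌋ = 2, remainder 2
⌊3/2⌋ = 1, remainder 1
⌊2/1⌋ = 2, remainder 0

[0; 35, 2, 1, 2]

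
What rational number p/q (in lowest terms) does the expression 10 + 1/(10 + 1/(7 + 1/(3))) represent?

a_0 = 10: 10/1
a_1 = 10: 101/10
a_2 = 7: 717/71
a_3 = 3: 2252/223

2252/223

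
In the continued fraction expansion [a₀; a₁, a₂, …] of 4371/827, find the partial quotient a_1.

Repeatedly divide and take the remainder:
⌊4371/827⌋ = 5, remainder 236
⌊827/236⌋ = 3, remainder 119

3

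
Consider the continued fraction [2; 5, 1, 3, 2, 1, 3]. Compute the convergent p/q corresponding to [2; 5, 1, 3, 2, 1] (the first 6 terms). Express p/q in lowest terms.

163/75

Build up convergents one term at a time:
a_0 = 2: 2/1
a_1 = 5: 11/5
a_2 = 1: 13/6
a_3 = 3: 50/23
a_4 = 2: 113/52
a_5 = 1: 163/75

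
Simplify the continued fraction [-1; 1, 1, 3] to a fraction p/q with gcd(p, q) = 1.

-3/7

Collapse the nested fraction from the inside out:
Start with 3.
1 + 1/(3/1) = 1 + 1/3 = 4/3
1 + 1/(4/3) = 1 + 3/4 = 7/4
-1 + 1/(7/4) = -1 + 4/7 = -3/7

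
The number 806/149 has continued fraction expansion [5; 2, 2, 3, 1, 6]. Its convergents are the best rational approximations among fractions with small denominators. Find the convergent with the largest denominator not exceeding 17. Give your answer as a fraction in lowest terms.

92/17

a_0 = 5: 5/1  (≤ bound)
a_1 = 2: 11/2  (≤ bound)
a_2 = 2: 27/5  (≤ bound)
a_3 = 3: 92/17  (≤ bound)
a_4 = 1: 119/22  (> 17, stop)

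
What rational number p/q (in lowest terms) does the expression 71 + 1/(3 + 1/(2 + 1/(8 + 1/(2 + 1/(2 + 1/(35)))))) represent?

Starting at the tail and folding back:
Start with 35.
2 + 1/(35/1) = 2 + 1/35 = 71/35
2 + 1/(71/35) = 2 + 35/71 = 177/71
8 + 1/(177/71) = 8 + 71/177 = 1487/177
2 + 1/(1487/177) = 2 + 177/1487 = 3151/1487
3 + 1/(3151/1487) = 3 + 1487/3151 = 10940/3151
71 + 1/(10940/3151) = 71 + 3151/10940 = 779891/10940

779891/10940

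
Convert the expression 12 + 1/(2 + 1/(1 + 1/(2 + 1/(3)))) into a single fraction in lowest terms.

334/27

Compute successive convergents:
a_0 = 12: 12/1
a_1 = 2: 25/2
a_2 = 1: 37/3
a_3 = 2: 99/8
a_4 = 3: 334/27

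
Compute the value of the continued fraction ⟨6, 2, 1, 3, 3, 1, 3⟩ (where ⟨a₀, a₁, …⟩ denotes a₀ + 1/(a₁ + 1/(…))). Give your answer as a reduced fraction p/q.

1126/177

a_0 = 6: 6/1
a_1 = 2: 13/2
a_2 = 1: 19/3
a_3 = 3: 70/11
a_4 = 3: 229/36
a_5 = 1: 299/47
a_6 = 3: 1126/177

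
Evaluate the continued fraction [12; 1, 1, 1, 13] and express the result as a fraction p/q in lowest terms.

Start with 13.
1 + 1/(13/1) = 1 + 1/13 = 14/13
1 + 1/(14/13) = 1 + 13/14 = 27/14
1 + 1/(27/14) = 1 + 14/27 = 41/27
12 + 1/(41/27) = 12 + 27/41 = 519/41

519/41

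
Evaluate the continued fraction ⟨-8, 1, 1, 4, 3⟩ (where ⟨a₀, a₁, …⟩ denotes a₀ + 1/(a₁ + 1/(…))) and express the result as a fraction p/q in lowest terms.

a_0 = -8: -8/1
a_1 = 1: -7/1
a_2 = 1: -15/2
a_3 = 4: -67/9
a_4 = 3: -216/29

-216/29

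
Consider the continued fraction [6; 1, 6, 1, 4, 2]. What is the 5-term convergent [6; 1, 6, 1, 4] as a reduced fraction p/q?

268/39

a_0 = 6: 6/1
a_1 = 1: 7/1
a_2 = 6: 48/7
a_3 = 1: 55/8
a_4 = 4: 268/39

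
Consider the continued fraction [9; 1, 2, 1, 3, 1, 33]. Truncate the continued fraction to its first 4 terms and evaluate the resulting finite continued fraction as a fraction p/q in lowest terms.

39/4

Use the convergent recurrence hₖ = aₖ·hₖ₋₁ + hₖ₋₂ (and likewise for the denominators kₖ):
a_0 = 9: 9/1
a_1 = 1: 10/1
a_2 = 2: 29/3
a_3 = 1: 39/4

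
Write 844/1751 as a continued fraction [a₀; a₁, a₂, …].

[0; 2, 13, 2, 1, 1, 12]

⌊844/1751⌋ = 0, remainder 844
⌊1751/844⌋ = 2, remainder 63
⌊844/63⌋ = 13, remainder 25
⌊63/25⌋ = 2, remainder 13
⌊25/13⌋ = 1, remainder 12
⌊13/12⌋ = 1, remainder 1
⌊12/1⌋ = 12, remainder 0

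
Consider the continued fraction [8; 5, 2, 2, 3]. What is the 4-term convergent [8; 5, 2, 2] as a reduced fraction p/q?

Compute successive convergents:
a_0 = 8: 8/1
a_1 = 5: 41/5
a_2 = 2: 90/11
a_3 = 2: 221/27

221/27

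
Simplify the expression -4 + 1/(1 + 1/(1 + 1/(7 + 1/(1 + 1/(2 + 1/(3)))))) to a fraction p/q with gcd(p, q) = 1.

a_0 = -4: -4/1
a_1 = 1: -3/1
a_2 = 1: -7/2
a_3 = 7: -52/15
a_4 = 1: -59/17
a_5 = 2: -170/49
a_6 = 3: -569/164

-569/164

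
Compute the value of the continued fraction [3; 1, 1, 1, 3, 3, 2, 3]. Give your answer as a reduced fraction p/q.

1037/285

Use the convergent recurrence hₖ = aₖ·hₖ₋₁ + hₖ₋₂ (and likewise for the denominators kₖ):
a_0 = 3: 3/1
a_1 = 1: 4/1
a_2 = 1: 7/2
a_3 = 1: 11/3
a_4 = 3: 40/11
a_5 = 3: 131/36
a_6 = 2: 302/83
a_7 = 3: 1037/285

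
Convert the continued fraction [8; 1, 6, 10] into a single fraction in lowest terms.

629/71

a_0 = 8: 8/1
a_1 = 1: 9/1
a_2 = 6: 62/7
a_3 = 10: 629/71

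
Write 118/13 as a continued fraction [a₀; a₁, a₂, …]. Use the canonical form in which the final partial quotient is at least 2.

118 ÷ 13 → quotient 9, remainder 1
13 ÷ 1 → quotient 13, remainder 0

[9; 13]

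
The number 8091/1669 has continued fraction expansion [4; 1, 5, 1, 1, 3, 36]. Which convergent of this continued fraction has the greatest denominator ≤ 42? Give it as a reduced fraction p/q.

a_0 = 4: 4/1  (≤ bound)
a_1 = 1: 5/1  (≤ bound)
a_2 = 5: 29/6  (≤ bound)
a_3 = 1: 34/7  (≤ bound)
a_4 = 1: 63/13  (≤ bound)
a_5 = 3: 223/46  (> 42, stop)

63/13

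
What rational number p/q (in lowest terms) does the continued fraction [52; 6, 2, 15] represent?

Start with 15.
2 + 1/(15/1) = 2 + 1/15 = 31/15
6 + 1/(31/15) = 6 + 15/31 = 201/31
52 + 1/(201/31) = 52 + 31/201 = 10483/201

10483/201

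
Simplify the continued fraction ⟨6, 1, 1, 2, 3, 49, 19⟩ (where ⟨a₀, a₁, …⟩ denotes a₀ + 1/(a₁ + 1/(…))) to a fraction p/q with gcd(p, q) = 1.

105011/15939

Start with 19.
49 + 1/(19/1) = 49 + 1/19 = 932/19
3 + 1/(932/19) = 3 + 19/932 = 2815/932
2 + 1/(2815/932) = 2 + 932/2815 = 6562/2815
1 + 1/(6562/2815) = 1 + 2815/6562 = 9377/6562
1 + 1/(9377/6562) = 1 + 6562/9377 = 15939/9377
6 + 1/(15939/9377) = 6 + 9377/15939 = 105011/15939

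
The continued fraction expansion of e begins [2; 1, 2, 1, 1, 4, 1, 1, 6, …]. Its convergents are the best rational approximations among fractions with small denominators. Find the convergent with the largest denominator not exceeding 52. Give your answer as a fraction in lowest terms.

106/39

List convergents until the denominator exceeds the bound:
a_0 = 2: 2/1  (≤ bound)
a_1 = 1: 3/1  (≤ bound)
a_2 = 2: 8/3  (≤ bound)
a_3 = 1: 11/4  (≤ bound)
a_4 = 1: 19/7  (≤ bound)
a_5 = 4: 87/32  (≤ bound)
a_6 = 1: 106/39  (≤ bound)
a_7 = 1: 193/71  (> 52, stop)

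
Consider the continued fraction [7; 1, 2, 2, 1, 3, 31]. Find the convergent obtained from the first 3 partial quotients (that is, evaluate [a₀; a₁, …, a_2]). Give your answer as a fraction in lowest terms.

Start with 2.
1 + 1/(2/1) = 1 + 1/2 = 3/2
7 + 1/(3/2) = 7 + 2/3 = 23/3

23/3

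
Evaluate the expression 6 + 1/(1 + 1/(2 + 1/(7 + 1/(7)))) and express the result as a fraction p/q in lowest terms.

1049/157

Start with 7.
7 + 1/(7/1) = 7 + 1/7 = 50/7
2 + 1/(50/7) = 2 + 7/50 = 107/50
1 + 1/(107/50) = 1 + 50/107 = 157/107
6 + 1/(157/107) = 6 + 107/157 = 1049/157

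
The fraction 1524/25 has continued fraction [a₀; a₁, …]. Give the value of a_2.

24

Apply division with remainder until the remainder is 0:
1524 = 60·25 + 24, so a_0 = 60
25 = 1·24 + 1, so a_1 = 1
24 = 24·1 + 0, so a_2 = 24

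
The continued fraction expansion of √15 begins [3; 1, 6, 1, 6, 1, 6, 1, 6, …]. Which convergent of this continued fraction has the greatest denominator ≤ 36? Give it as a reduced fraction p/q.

31/8

List convergents until the denominator exceeds the bound:
a_0 = 3: 3/1  (≤ bound)
a_1 = 1: 4/1  (≤ bound)
a_2 = 6: 27/7  (≤ bound)
a_3 = 1: 31/8  (≤ bound)
a_4 = 6: 213/55  (> 36, stop)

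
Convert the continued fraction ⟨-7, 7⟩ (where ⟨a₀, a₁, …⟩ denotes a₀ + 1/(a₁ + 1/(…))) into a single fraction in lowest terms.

-48/7

a_0 = -7: -7/1
a_1 = 7: -48/7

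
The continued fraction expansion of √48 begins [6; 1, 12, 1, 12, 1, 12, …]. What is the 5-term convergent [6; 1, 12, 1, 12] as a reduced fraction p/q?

1254/181

a_0 = 6: 6/1
a_1 = 1: 7/1
a_2 = 12: 90/13
a_3 = 1: 97/14
a_4 = 12: 1254/181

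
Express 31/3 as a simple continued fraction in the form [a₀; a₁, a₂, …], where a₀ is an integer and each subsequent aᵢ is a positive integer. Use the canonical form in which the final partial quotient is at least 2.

[10; 3]

31 = 10·3 + 1, so a_0 = 10
3 = 3·1 + 0, so a_1 = 3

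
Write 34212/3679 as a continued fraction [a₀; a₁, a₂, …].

[9; 3, 2, 1, 12, 1, 12, 2]

34212 = 9·3679 + 1101, so a_0 = 9
3679 = 3·1101 + 376, so a_1 = 3
1101 = 2·376 + 349, so a_2 = 2
376 = 1·349 + 27, so a_3 = 1
349 = 12·27 + 25, so a_4 = 12
27 = 1·25 + 2, so a_5 = 1
25 = 12·2 + 1, so a_6 = 12
2 = 2·1 + 0, so a_7 = 2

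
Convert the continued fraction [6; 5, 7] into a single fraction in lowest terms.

223/36

Build up convergents one term at a time:
a_0 = 6: 6/1
a_1 = 5: 31/5
a_2 = 7: 223/36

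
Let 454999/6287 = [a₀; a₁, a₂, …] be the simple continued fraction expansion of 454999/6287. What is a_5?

1

Apply division with remainder until the remainder is 0:
454999 = 72·6287 + 2335, so a_0 = 72
6287 = 2·2335 + 1617, so a_1 = 2
2335 = 1·1617 + 718, so a_2 = 1
1617 = 2·718 + 181, so a_3 = 2
718 = 3·181 + 175, so a_4 = 3
181 = 1·175 + 6, so a_5 = 1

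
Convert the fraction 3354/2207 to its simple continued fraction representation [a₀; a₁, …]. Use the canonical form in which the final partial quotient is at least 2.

3354 ÷ 2207 → quotient 1, remainder 1147
2207 ÷ 1147 → quotient 1, remainder 1060
1147 ÷ 1060 → quotient 1, remainder 87
1060 ÷ 87 → quotient 12, remainder 16
87 ÷ 16 → quotient 5, remainder 7
16 ÷ 7 → quotient 2, remainder 2
7 ÷ 2 → quotient 3, remainder 1
2 ÷ 1 → quotient 2, remainder 0

[1; 1, 1, 12, 5, 2, 3, 2]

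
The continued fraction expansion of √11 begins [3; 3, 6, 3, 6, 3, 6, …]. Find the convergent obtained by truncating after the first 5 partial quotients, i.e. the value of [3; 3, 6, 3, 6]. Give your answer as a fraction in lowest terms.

Start with 6.
3 + 1/(6/1) = 3 + 1/6 = 19/6
6 + 1/(19/6) = 6 + 6/19 = 120/19
3 + 1/(120/19) = 3 + 19/120 = 379/120
3 + 1/(379/120) = 3 + 120/379 = 1257/379

1257/379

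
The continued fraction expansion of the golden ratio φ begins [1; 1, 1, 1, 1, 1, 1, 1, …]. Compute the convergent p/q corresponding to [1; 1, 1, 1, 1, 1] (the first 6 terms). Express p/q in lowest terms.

13/8

Compute successive convergents:
a_0 = 1: 1/1
a_1 = 1: 2/1
a_2 = 1: 3/2
a_3 = 1: 5/3
a_4 = 1: 8/5
a_5 = 1: 13/8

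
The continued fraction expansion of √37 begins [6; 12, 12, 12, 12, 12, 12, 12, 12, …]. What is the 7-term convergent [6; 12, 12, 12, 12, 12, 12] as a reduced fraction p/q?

Start with 12.
12 + 1/(12/1) = 12 + 1/12 = 145/12
12 + 1/(145/12) = 12 + 12/145 = 1752/145
12 + 1/(1752/145) = 12 + 145/1752 = 21169/1752
12 + 1/(21169/1752) = 12 + 1752/21169 = 255780/21169
12 + 1/(255780/21169) = 12 + 21169/255780 = 3090529/255780
6 + 1/(3090529/255780) = 6 + 255780/3090529 = 18798954/3090529

18798954/3090529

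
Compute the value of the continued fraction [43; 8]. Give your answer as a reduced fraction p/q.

Start with 8.
43 + 1/(8/1) = 43 + 1/8 = 345/8

345/8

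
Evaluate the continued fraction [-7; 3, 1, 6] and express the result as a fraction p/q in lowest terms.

a_0 = -7: -7/1
a_1 = 3: -20/3
a_2 = 1: -27/4
a_3 = 6: -182/27

-182/27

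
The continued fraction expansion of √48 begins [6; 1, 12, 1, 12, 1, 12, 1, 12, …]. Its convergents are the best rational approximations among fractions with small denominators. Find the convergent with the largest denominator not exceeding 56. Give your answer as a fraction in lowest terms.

List convergents until the denominator exceeds the bound:
a_0 = 6: 6/1  (≤ bound)
a_1 = 1: 7/1  (≤ bound)
a_2 = 12: 90/13  (≤ bound)
a_3 = 1: 97/14  (≤ bound)
a_4 = 12: 1254/181  (> 56, stop)

97/14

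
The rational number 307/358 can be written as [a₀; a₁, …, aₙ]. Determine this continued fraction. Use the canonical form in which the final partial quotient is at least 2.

[0; 1, 6, 51]

⌊307/358⌋ = 0, remainder 307
⌊358/307⌋ = 1, remainder 51
⌊307/51⌋ = 6, remainder 1
⌊51/1⌋ = 51, remainder 0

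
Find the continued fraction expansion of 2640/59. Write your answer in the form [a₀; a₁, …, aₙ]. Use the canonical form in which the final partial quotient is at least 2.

[44; 1, 2, 1, 14]

⌊2640/59⌋ = 44, remainder 44
⌊59/44⌋ = 1, remainder 15
⌊44/15⌋ = 2, remainder 14
⌊15/14⌋ = 1, remainder 1
⌊14/1⌋ = 14, remainder 0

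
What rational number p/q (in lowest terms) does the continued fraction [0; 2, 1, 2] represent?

3/8

Work from the innermost term outward:
Start with 2.
1 + 1/(2/1) = 1 + 1/2 = 3/2
2 + 1/(3/2) = 2 + 2/3 = 8/3
0 + 1/(8/3) = 0 + 3/8 = 3/8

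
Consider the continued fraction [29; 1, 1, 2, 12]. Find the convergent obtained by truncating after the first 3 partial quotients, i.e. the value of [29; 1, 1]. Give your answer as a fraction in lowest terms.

59/2

Starting at the tail and folding back:
Start with 1.
1 + 1/(1/1) = 1 + 1/1 = 2/1
29 + 1/(2/1) = 29 + 1/2 = 59/2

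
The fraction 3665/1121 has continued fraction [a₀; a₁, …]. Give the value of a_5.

Run the Euclidean algorithm, recording each quotient:
3665 = 3·1121 + 302, so a_0 = 3
1121 = 3·302 + 215, so a_1 = 3
302 = 1·215 + 87, so a_2 = 1
215 = 2·87 + 41, so a_3 = 2
87 = 2·41 + 5, so a_4 = 2
41 = 8·5 + 1, so a_5 = 8

8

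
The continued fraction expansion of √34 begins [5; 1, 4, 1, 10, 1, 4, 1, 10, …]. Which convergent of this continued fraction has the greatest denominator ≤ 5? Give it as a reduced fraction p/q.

List convergents until the denominator exceeds the bound:
a_0 = 5: 5/1  (≤ bound)
a_1 = 1: 6/1  (≤ bound)
a_2 = 4: 29/5  (≤ bound)
a_3 = 1: 35/6  (> 5, stop)

29/5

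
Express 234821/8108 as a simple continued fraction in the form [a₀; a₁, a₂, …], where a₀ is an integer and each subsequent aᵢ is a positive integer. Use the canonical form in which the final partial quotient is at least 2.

[28; 1, 25, 14, 7, 3]

Apply division with remainder until the remainder is 0:
⌊234821/8108⌋ = 28, remainder 7797
⌊8108/7797⌋ = 1, remainder 311
⌊7797/311⌋ = 25, remainder 22
⌊311/22⌋ = 14, remainder 3
⌊22/3⌋ = 7, remainder 1
⌊3/1⌋ = 3, remainder 0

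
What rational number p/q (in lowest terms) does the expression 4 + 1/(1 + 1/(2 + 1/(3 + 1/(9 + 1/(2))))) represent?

a_0 = 4: 4/1
a_1 = 1: 5/1
a_2 = 2: 14/3
a_3 = 3: 47/10
a_4 = 9: 437/93
a_5 = 2: 921/196

921/196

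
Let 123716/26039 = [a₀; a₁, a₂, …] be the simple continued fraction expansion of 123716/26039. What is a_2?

⌊123716/26039⌋ = 4, remainder 19560
⌊26039/19560⌋ = 1, remainder 6479
⌊19560/6479⌋ = 3, remainder 123

3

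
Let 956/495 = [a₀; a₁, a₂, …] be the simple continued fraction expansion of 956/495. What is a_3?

1

956 = 1·495 + 461, so a_0 = 1
495 = 1·461 + 34, so a_1 = 1
461 = 13·34 + 19, so a_2 = 13
34 = 1·19 + 15, so a_3 = 1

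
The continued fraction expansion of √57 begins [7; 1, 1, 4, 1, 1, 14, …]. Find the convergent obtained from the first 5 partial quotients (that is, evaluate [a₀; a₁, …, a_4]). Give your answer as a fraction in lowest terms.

83/11

a_0 = 7: 7/1
a_1 = 1: 8/1
a_2 = 1: 15/2
a_3 = 4: 68/9
a_4 = 1: 83/11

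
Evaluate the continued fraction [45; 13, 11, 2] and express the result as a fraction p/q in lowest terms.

a_0 = 45: 45/1
a_1 = 13: 586/13
a_2 = 11: 6491/144
a_3 = 2: 13568/301

13568/301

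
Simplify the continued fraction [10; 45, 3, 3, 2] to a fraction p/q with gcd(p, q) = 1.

10443/1042

Start with 2.
3 + 1/(2/1) = 3 + 1/2 = 7/2
3 + 1/(7/2) = 3 + 2/7 = 23/7
45 + 1/(23/7) = 45 + 7/23 = 1042/23
10 + 1/(1042/23) = 10 + 23/1042 = 10443/1042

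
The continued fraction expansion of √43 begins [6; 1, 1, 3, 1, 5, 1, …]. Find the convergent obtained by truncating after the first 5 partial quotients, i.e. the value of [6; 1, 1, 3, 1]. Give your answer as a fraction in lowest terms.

a_0 = 6: 6/1
a_1 = 1: 7/1
a_2 = 1: 13/2
a_3 = 3: 46/7
a_4 = 1: 59/9

59/9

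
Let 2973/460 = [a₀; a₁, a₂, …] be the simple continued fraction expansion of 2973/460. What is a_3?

Repeatedly divide and take the remainder:
2973 ÷ 460 → quotient 6, remainder 213
460 ÷ 213 → quotient 2, remainder 34
213 ÷ 34 → quotient 6, remainder 9
34 ÷ 9 → quotient 3, remainder 7

3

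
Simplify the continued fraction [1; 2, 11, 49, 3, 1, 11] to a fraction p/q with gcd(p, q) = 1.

78851/53339

Build up convergents one term at a time:
a_0 = 1: 1/1
a_1 = 2: 3/2
a_2 = 11: 34/23
a_3 = 49: 1669/1129
a_4 = 3: 5041/3410
a_5 = 1: 6710/4539
a_6 = 11: 78851/53339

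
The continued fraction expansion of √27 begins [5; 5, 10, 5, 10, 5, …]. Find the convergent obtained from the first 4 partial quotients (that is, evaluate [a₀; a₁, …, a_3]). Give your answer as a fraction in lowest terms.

Start with 5.
10 + 1/(5/1) = 10 + 1/5 = 51/5
5 + 1/(51/5) = 5 + 5/51 = 260/51
5 + 1/(260/51) = 5 + 51/260 = 1351/260

1351/260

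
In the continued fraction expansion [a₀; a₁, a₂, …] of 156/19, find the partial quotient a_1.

4

156 = 8·19 + 4, so a_0 = 8
19 = 4·4 + 3, so a_1 = 4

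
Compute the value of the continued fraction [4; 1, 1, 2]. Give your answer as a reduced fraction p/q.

Start with 2.
1 + 1/(2/1) = 1 + 1/2 = 3/2
1 + 1/(3/2) = 1 + 2/3 = 5/3
4 + 1/(5/3) = 4 + 3/5 = 23/5

23/5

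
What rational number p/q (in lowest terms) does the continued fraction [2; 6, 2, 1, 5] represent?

Use the convergent recurrence hₖ = aₖ·hₖ₋₁ + hₖ₋₂ (and likewise for the denominators kₖ):
a_0 = 2: 2/1
a_1 = 6: 13/6
a_2 = 2: 28/13
a_3 = 1: 41/19
a_4 = 5: 233/108

233/108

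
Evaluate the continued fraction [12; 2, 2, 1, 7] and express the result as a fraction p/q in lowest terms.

671/54

a_0 = 12: 12/1
a_1 = 2: 25/2
a_2 = 2: 62/5
a_3 = 1: 87/7
a_4 = 7: 671/54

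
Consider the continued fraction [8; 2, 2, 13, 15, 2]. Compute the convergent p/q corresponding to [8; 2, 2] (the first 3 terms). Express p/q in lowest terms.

Work from the innermost term outward:
Start with 2.
2 + 1/(2/1) = 2 + 1/2 = 5/2
8 + 1/(5/2) = 8 + 2/5 = 42/5

42/5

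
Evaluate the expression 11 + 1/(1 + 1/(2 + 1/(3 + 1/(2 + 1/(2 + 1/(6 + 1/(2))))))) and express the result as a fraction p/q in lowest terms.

Build up convergents one term at a time:
a_0 = 11: 11/1
a_1 = 1: 12/1
a_2 = 2: 35/3
a_3 = 3: 117/10
a_4 = 2: 269/23
a_5 = 2: 655/56
a_6 = 6: 4199/359
a_7 = 2: 9053/774

9053/774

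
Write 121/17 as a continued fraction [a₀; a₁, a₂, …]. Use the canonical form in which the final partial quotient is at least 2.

121 ÷ 17 → quotient 7, remainder 2
17 ÷ 2 → quotient 8, remainder 1
2 ÷ 1 → quotient 2, remainder 0

[7; 8, 2]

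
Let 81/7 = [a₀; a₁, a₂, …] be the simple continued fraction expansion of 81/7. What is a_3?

3

Repeatedly divide and take the remainder:
81 = 11·7 + 4, so a_0 = 11
7 = 1·4 + 3, so a_1 = 1
4 = 1·3 + 1, so a_2 = 1
3 = 3·1 + 0, so a_3 = 3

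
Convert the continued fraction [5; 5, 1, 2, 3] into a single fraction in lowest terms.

Starting at the tail and folding back:
Start with 3.
2 + 1/(3/1) = 2 + 1/3 = 7/3
1 + 1/(7/3) = 1 + 3/7 = 10/7
5 + 1/(10/7) = 5 + 7/10 = 57/10
5 + 1/(57/10) = 5 + 10/57 = 295/57

295/57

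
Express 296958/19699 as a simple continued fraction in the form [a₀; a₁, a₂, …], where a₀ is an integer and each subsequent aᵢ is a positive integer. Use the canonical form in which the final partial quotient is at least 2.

[15; 13, 2, 1, 2, 9, 3, 6]

Run the Euclidean algorithm, recording each quotient:
296958 ÷ 19699 → quotient 15, remainder 1473
19699 ÷ 1473 → quotient 13, remainder 550
1473 ÷ 550 → quotient 2, remainder 373
550 ÷ 373 → quotient 1, remainder 177
373 ÷ 177 → quotient 2, remainder 19
177 ÷ 19 → quotient 9, remainder 6
19 ÷ 6 → quotient 3, remainder 1
6 ÷ 1 → quotient 6, remainder 0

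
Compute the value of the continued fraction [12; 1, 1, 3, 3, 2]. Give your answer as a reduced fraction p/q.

666/53

Compute successive convergents:
a_0 = 12: 12/1
a_1 = 1: 13/1
a_2 = 1: 25/2
a_3 = 3: 88/7
a_4 = 3: 289/23
a_5 = 2: 666/53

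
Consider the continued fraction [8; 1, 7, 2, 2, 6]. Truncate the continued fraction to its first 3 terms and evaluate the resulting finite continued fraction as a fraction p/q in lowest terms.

Start with 7.
1 + 1/(7/1) = 1 + 1/7 = 8/7
8 + 1/(8/7) = 8 + 7/8 = 71/8

71/8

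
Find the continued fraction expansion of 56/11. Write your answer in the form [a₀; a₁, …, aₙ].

[5; 11]

Run the Euclidean algorithm, recording each quotient:
⌊56/11⌋ = 5, remainder 1
⌊11/1⌋ = 11, remainder 0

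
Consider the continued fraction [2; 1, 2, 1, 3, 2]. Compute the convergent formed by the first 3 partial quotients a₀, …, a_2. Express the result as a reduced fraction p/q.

8/3

a_0 = 2: 2/1
a_1 = 1: 3/1
a_2 = 2: 8/3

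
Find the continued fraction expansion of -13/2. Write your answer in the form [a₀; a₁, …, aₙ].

[-7; 2]

Apply division with remainder until the remainder is 0:
⌊-13/2⌋ = -7, remainder 1
⌊2/1⌋ = 2, remainder 0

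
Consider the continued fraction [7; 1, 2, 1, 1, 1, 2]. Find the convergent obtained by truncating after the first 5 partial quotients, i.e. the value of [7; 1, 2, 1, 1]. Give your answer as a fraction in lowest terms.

Start with 1.
1 + 1/(1/1) = 1 + 1/1 = 2/1
2 + 1/(2/1) = 2 + 1/2 = 5/2
1 + 1/(5/2) = 1 + 2/5 = 7/5
7 + 1/(7/5) = 7 + 5/7 = 54/7

54/7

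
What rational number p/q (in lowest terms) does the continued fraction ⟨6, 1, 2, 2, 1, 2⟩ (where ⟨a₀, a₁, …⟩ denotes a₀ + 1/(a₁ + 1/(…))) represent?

Compute successive convergents:
a_0 = 6: 6/1
a_1 = 1: 7/1
a_2 = 2: 20/3
a_3 = 2: 47/7
a_4 = 1: 67/10
a_5 = 2: 181/27

181/27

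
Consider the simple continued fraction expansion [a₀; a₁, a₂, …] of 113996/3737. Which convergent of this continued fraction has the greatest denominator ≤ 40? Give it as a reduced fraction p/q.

61/2

a_0 = 30: 30/1  (≤ bound)
a_1 = 1: 31/1  (≤ bound)
a_2 = 1: 61/2  (≤ bound)
a_3 = 52: 3203/105  (> 40, stop)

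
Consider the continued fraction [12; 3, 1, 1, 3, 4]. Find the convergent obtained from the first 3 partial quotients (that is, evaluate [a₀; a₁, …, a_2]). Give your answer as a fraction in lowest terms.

49/4

Collapse the nested fraction from the inside out:
Start with 1.
3 + 1/(1/1) = 3 + 1/1 = 4/1
12 + 1/(4/1) = 12 + 1/4 = 49/4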